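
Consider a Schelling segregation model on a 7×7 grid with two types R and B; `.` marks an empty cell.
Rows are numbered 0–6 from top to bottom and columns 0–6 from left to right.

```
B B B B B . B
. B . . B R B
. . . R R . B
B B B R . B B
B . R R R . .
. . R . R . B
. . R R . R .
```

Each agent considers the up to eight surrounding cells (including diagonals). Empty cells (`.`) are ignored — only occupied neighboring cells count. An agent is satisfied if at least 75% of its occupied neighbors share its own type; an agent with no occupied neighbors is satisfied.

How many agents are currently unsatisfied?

12

(0,0)B 2/2 ok
(0,1)B 3/3 ok
(0,2)B 3/3 ok
(0,3)B 3/3 ok
(0,4)B 2/3 unhappy
(0,6)B 1/2 unhappy
(1,1)B 3/3 ok
(1,4)B 2/5 unhappy
(1,5)R 1/6 unhappy
(1,6)B 2/3 unhappy
(2,3)R 2/4 unhappy
(2,4)R 3/5 unhappy
(2,6)B 3/4 ok
(3,0)B 2/2 ok
(3,1)B 3/4 ok
(3,2)B 1/5 unhappy
(3,3)R 5/6 ok
(3,5)B 2/4 unhappy
(3,6)B 2/2 ok
(4,0)B 2/2 ok
(4,2)R 3/5 unhappy
(4,3)R 5/6 ok
(4,4)R 3/4 ok
(5,2)R 4/4 ok
(5,4)R 4/4 ok
(5,6)B 0/1 unhappy
(6,2)R 2/2 ok
(6,3)R 3/3 ok
(6,5)R 1/2 unhappy
Unsatisfied: (0,4), (0,6), (1,4), (1,5), (1,6), (2,3), (2,4), (3,2), (3,5), (4,2), (5,6), (6,5) — 12 in total.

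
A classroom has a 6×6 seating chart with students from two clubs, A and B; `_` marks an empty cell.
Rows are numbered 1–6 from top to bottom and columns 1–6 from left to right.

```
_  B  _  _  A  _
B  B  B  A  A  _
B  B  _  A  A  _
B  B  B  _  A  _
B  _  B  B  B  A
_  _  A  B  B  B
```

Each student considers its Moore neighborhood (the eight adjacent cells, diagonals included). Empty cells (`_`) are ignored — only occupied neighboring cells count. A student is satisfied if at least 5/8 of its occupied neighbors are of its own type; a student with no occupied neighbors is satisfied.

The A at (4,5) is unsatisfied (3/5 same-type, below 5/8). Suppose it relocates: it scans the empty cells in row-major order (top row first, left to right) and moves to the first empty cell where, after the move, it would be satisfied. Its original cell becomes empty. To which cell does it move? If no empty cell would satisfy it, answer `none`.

(1,4)

Vacating (4,5). Empty cells in order:
  (1,1): 0/3 same-type → still unsatisfied.
  (1,3): 1/4 same-type → still unsatisfied.
  (1,4): 3/4 same-type → satisfied — stop here.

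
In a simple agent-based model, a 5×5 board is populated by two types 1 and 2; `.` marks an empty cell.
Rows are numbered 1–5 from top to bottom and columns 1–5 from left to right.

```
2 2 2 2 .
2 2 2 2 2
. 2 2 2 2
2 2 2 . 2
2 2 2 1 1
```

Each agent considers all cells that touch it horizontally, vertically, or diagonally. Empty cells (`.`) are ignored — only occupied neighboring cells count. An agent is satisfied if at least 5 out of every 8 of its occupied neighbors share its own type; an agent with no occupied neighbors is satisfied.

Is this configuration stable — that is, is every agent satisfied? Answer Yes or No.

(1,1)2 3/3 ok
(1,2)2 5/5 ok
(1,3)2 5/5 ok
(1,4)2 4/4 ok
(2,1)2 4/4 ok
(2,2)2 7/7 ok
(2,3)2 8/8 ok
(2,4)2 7/7 ok
(2,5)2 4/4 ok
(3,2)2 7/7 ok
(3,3)2 7/7 ok
(3,4)2 7/7 ok
(3,5)2 4/4 ok
(4,1)2 4/4 ok
(4,2)2 7/7 ok
(4,3)2 6/7 ok
(4,5)2 2/4 unhappy
(5,1)2 3/3 ok
(5,2)2 5/5 ok
(5,3)2 3/4 ok
(5,4)1 1/4 unhappy
(5,5)1 1/2 unhappy
For instance (4,5) has only 2/4 same-type neighbors, below 5/8.

No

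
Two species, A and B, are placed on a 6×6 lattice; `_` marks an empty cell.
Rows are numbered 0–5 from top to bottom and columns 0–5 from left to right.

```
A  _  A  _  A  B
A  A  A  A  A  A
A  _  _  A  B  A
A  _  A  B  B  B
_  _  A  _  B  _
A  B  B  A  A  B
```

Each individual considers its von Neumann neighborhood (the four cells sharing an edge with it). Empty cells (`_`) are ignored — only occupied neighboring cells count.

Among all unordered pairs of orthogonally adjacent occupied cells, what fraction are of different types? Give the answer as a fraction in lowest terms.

Scan each occupied cell's neighbors to the right and below so each pair is counted once.
From row 0: 2 unlike of 5 pairs (running 2/5).
From row 1: 1 unlike of 9 pairs (running 3/14).
From row 2: 4 unlike of 6 pairs (running 7/20).
From row 3: 1 unlike of 5 pairs (running 8/25).
From row 4: 2 unlike of 2 pairs (running 10/27).
From row 5: 3 unlike of 5 pairs (running 13/32).
Total adjacent occupied pairs: 32; unlike-type pairs: 13.
13/32 is already in lowest terms.

13/32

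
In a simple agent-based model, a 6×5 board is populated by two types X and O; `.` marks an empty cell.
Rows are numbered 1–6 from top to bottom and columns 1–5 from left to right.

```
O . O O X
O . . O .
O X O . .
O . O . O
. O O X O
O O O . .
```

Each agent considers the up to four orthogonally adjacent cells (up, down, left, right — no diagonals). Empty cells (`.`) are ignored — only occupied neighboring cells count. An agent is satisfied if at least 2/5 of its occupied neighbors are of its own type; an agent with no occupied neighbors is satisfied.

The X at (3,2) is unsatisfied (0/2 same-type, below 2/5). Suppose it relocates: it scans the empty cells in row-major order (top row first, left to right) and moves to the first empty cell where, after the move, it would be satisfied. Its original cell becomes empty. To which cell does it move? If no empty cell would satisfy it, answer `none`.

(2,5)

Vacating (3,2). Empty cells in order:
  (1,2): 0/2 same-type → still unsatisfied.
  (2,2): 0/1 same-type → still unsatisfied.
  (2,3): 0/3 same-type → still unsatisfied.
  (2,5): 1/2 same-type → satisfied — stop here.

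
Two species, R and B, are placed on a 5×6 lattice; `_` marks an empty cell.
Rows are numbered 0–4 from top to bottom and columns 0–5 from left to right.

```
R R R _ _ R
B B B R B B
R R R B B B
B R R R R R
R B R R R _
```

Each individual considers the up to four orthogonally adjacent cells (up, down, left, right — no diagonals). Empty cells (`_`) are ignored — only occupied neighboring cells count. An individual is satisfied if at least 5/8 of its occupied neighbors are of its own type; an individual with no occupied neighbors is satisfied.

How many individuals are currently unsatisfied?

15

(0,0)R 1/2 unhappy
(0,1)R 2/3 ok
(0,2)R 1/2 unhappy
(0,5)R 0/1 unhappy
(1,0)B 1/3 unhappy
(1,1)B 2/4 unhappy
(1,2)B 1/4 unhappy
(1,3)R 0/3 unhappy
(1,4)B 2/3 ok
(1,5)B 2/3 ok
(2,0)R 1/3 unhappy
(2,1)R 3/4 ok
(2,2)R 2/4 unhappy
(2,3)B 1/4 unhappy
(2,4)B 3/4 ok
(2,5)B 2/3 ok
(3,0)B 0/3 unhappy
(3,1)R 2/4 unhappy
(3,2)R 4/4 ok
(3,3)R 3/4 ok
(3,4)R 3/4 ok
(3,5)R 1/2 unhappy
(4,0)R 0/2 unhappy
(4,1)B 0/3 unhappy
(4,2)R 2/3 ok
(4,3)R 3/3 ok
(4,4)R 2/2 ok
Unsatisfied: (0,0), (0,2), (0,5), (1,0), (1,1), (1,2), (1,3), (2,0), (2,2), (2,3), (3,0), (3,1), (3,5), (4,0), (4,1) — 15 in total.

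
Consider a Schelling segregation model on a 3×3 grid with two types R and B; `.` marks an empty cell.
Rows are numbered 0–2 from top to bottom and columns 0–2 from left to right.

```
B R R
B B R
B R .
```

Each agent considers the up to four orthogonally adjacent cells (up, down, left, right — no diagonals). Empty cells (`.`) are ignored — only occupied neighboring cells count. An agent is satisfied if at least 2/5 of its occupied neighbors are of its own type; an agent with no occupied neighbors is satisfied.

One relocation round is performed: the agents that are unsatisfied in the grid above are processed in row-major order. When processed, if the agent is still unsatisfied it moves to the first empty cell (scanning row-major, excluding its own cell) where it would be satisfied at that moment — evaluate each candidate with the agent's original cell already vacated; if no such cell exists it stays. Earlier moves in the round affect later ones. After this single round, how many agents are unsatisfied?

Initially unsatisfied (in order): (0,1), (1,1), (2,1).
  (0,1) → (2,2).
  (1,1) → (0,1).
  (2,1): now satisfied by earlier moves; stays.
Resulting grid:
B B R
B . R
B R R
All satisfied now.

0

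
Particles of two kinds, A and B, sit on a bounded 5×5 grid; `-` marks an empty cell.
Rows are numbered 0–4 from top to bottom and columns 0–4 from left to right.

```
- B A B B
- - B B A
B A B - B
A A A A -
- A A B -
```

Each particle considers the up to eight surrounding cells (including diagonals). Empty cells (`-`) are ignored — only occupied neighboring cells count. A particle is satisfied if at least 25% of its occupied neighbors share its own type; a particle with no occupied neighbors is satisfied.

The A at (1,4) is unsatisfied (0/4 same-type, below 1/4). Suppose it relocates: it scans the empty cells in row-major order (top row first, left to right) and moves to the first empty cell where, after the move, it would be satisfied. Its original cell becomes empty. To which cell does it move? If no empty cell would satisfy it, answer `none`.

(1,0)

Vacating (1,4). Empty cells in order:
  (0,0): 0/1 same-type → still unsatisfied.
  (1,0): 1/3 same-type → satisfied — stop here.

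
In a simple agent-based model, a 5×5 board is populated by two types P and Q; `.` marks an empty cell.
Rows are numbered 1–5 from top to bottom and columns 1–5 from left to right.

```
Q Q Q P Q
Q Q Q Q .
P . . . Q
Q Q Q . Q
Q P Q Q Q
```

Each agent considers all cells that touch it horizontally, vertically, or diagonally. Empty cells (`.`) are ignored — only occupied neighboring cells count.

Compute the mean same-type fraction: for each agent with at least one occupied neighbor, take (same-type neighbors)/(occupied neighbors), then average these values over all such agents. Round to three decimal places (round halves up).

(1,1)Q 3/3
(1,2)Q 5/5
(1,3)Q 4/5
(1,4)P 0/4
(1,5)Q 1/2
(2,1)Q 3/4
(2,2)Q 5/6
(2,3)Q 4/5
(2,4)Q 4/5
(3,1)P 0/4
(3,5)Q 2/2
(4,1)Q 2/4
(4,2)Q 4/6
(4,3)Q 3/4
(4,5)Q 3/3
(5,1)Q 2/3
(5,2)P 0/5
(5,3)Q 3/4
(5,4)Q 4/4
(5,5)Q 2/2
Sum over 20 agents: 3/3 + 5/5 + 4/5 + 0/4 + 1/2 + 3/4 + 5/6 + 4/5 + 4/5 + 0/4 + 2/2 + 2/4 + 4/6 + 3/4 + 3/3 + 2/3 + 0/5 + 3/4 + 4/4 + 2/2 = 829/60; mean = 829/60 ÷ 20 = 829/1200 = 0.690833… → 0.691.

0.691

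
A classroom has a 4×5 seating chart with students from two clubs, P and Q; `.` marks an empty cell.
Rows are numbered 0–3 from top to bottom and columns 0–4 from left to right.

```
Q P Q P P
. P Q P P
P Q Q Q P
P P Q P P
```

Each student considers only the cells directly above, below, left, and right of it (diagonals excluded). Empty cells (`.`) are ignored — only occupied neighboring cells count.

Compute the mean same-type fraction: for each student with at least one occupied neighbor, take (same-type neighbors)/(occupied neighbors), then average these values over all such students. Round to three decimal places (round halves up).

Row 0: (0,0)Q 0/1 · (0,1)P 1/3 · (0,2)Q 1/3 · (0,3)P 2/3 · (0,4)P 2/2
Row 1: (1,1)P 1/3 · (1,2)Q 2/4 · (1,3)P 2/4 · (1,4)P 3/3
Row 2: (2,0)P 1/2 · (2,1)Q 1/4 · (2,2)Q 4/4 · (2,3)Q 1/4 · (2,4)P 2/3
Row 3: (3,0)P 2/2 · (3,1)P 1/3 · (3,2)Q 1/3 · (3,3)P 1/3 · (3,4)P 2/2
Sum over 19 students: 0/1 + 1/3 + 1/3 + 2/3 + 2/2 + 1/3 + 2/4 + 2/4 + 3/3 + 1/2 + 1/4 + 4/4 + 1/4 + 2/3 + 2/2 + 1/3 + 1/3 + 1/3 + 2/2 = 31/3; mean = 31/3 ÷ 19 = 31/57 = 0.543859… → 0.544.

0.544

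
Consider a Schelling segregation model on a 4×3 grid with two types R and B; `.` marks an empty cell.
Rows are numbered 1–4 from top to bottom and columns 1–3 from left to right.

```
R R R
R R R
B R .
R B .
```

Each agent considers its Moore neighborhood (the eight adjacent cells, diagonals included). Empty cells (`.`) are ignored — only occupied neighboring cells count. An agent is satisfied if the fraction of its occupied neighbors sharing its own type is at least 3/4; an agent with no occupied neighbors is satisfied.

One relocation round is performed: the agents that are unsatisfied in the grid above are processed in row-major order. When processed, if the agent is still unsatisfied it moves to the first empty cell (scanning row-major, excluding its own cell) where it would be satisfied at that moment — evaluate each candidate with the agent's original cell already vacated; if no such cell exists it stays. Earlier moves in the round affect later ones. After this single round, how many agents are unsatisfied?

3

Initially unsatisfied (in order): (3,1), (3,2), (4,1), (4,2).
  (3,1): no empty cell satisfies it; stays.
  (3,2): no empty cell satisfies it; stays.
  (4,1) → (3,3).
  (4,2): no empty cell satisfies it; stays.
Resulting grid:
R R R
R R R
B R R
. B .
Unsatisfied now: (3,1), (3,2), (4,2).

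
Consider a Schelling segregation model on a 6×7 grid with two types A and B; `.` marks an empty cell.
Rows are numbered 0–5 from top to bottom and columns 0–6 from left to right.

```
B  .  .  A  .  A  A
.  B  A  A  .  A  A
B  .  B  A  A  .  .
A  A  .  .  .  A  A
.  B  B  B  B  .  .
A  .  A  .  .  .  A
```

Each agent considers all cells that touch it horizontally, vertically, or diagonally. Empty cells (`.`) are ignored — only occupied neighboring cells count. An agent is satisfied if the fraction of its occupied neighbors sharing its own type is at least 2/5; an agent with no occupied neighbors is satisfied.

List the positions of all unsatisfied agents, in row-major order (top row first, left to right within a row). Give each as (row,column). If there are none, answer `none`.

(2,0), (2,2), (3,0), (3,1), (4,1), (5,0), (5,2)

(0,0)B 1/1 satisfied
(0,3)A 2/2 satisfied
(0,5)A 3/3 satisfied
(0,6)A 3/3 satisfied
(1,1)B 3/4 satisfied
(1,2)A 3/5 satisfied
(1,3)A 4/5 satisfied
(1,5)A 4/4 satisfied
(1,6)A 3/3 satisfied
(2,0)B 1/3 not
(2,2)B 1/5 not
(2,3)A 3/4 satisfied
(2,4)A 4/4 satisfied
(3,0)A 1/3 not
(3,1)A 1/5 not
(3,5)A 2/3 satisfied
(3,6)A 1/1 satisfied
(4,1)B 1/5 not
(4,2)B 2/4 satisfied
(4,3)B 2/3 satisfied
(4,4)B 1/2 satisfied
(5,0)A 0/1 not
(5,2)A 0/3 not
(5,6)A 0/0 satisfied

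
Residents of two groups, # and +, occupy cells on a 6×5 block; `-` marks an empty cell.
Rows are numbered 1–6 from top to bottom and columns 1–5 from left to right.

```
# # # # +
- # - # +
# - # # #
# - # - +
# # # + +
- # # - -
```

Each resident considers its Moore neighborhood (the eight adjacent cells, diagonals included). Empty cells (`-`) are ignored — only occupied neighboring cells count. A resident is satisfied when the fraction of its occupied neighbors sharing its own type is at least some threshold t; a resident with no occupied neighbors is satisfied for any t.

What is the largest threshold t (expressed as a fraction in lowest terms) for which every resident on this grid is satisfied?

1/5

(1,1)# 2/2
(1,2)# 3/3
(1,3)# 4/4
(1,4)# 2/4
(1,5)+ 1/3
(2,2)# 5/5
(2,4)# 5/7
(2,5)+ 1/5
(3,1)# 2/2
(3,3)# 4/4
(3,4)# 4/6
(3,5)# 2/4
(4,1)# 3/3
(4,3)# 4/5
(4,5)+ 2/4
(5,1)# 3/3
(5,2)# 6/6
(5,3)# 4/5
(5,4)+ 2/5
(5,5)+ 2/2
(6,2)# 4/4
(6,3)# 3/4
The smallest same-type fraction is 1/5 at (2,5), which reduces to 1/5. Any threshold above that leaves this resident unsatisfied.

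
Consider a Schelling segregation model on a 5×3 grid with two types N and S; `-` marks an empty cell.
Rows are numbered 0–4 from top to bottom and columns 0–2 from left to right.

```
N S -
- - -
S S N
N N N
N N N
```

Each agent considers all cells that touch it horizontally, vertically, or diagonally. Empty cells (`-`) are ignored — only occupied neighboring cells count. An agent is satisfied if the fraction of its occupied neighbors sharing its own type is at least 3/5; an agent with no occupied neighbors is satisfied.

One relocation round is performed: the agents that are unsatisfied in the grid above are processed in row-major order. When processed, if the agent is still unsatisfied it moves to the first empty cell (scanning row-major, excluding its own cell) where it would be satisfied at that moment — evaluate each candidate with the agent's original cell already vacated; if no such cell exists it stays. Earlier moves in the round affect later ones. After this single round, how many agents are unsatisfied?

1

Initially unsatisfied (in order): (0,0), (0,1), (2,0), (2,1).
  (0,0): no empty cell satisfies it; stays.
  (0,1) → (0,2).
  (2,0) → (1,2).
  (2,1) → (0,1).
Resulting grid:
N S S
- - S
- - N
N N N
N N N
Unsatisfied now: (0,0).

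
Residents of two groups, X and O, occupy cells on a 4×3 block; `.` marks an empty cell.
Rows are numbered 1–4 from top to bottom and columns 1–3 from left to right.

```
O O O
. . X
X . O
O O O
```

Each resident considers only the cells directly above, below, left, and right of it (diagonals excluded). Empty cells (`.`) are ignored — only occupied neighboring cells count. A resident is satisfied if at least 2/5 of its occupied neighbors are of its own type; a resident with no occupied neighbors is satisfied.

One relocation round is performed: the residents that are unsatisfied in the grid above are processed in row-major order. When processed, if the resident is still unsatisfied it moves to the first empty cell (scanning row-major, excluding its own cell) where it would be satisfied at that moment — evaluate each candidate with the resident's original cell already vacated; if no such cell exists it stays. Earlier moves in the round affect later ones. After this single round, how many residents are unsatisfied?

0

Initially unsatisfied (in order): (2,3), (3,1).
  (2,3) → (2,1).
  (3,1): now satisfied by earlier moves; stays.
Resulting grid:
O O O
X . .
X . O
O O O
All satisfied now.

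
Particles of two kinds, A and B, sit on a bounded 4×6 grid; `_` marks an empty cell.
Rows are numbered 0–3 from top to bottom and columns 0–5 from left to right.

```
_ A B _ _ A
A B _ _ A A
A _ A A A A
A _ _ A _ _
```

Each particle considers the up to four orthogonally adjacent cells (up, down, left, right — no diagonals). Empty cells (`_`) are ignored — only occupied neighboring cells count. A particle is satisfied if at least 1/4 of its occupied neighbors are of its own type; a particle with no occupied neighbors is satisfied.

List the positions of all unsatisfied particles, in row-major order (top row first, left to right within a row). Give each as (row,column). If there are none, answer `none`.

Row 0: (0,1)A 0/2 not · (0,2)B 0/1 not · (0,5)A 1/1 satisfied
Row 1: (1,0)A 1/2 satisfied · (1,1)B 0/2 not · (1,4)A 2/2 satisfied · (1,5)A 3/3 satisfied
Row 2: (2,0)A 2/2 satisfied · (2,2)A 1/1 satisfied · (2,3)A 3/3 satisfied · (2,4)A 3/3 satisfied · (2,5)A 2/2 satisfied
Row 3: (3,0)A 1/1 satisfied · (3,3)A 1/1 satisfied

(0,1), (0,2), (1,1)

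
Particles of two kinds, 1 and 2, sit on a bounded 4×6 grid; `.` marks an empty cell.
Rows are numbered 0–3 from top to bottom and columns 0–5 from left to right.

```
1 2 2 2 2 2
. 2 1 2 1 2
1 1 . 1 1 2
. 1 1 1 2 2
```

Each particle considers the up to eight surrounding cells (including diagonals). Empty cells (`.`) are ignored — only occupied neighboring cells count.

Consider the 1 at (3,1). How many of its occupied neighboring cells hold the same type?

Occupied neighbors of (3,1): (2,0)=1, (2,1)=1, (3,2)=1.
Same type (1): 3 of 3.

3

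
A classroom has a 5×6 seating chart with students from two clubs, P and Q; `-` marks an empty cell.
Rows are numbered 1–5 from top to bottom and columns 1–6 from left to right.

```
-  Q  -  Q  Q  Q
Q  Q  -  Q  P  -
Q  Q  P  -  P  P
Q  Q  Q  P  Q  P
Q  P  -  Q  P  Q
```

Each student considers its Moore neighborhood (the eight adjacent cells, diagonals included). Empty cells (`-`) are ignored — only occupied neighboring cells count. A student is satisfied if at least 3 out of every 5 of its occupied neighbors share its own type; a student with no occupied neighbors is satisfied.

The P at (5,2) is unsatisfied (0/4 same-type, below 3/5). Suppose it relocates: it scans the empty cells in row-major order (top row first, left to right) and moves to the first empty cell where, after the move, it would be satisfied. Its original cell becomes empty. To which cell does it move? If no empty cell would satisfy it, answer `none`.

(2,6)

Vacating (5,2). Empty cells in order:
  (1,1): 0/3 same-type → still unsatisfied.
  (1,3): 0/4 same-type → still unsatisfied.
  (2,3): 1/6 same-type → still unsatisfied.
  (2,6): 3/5 same-type → satisfied — stop here.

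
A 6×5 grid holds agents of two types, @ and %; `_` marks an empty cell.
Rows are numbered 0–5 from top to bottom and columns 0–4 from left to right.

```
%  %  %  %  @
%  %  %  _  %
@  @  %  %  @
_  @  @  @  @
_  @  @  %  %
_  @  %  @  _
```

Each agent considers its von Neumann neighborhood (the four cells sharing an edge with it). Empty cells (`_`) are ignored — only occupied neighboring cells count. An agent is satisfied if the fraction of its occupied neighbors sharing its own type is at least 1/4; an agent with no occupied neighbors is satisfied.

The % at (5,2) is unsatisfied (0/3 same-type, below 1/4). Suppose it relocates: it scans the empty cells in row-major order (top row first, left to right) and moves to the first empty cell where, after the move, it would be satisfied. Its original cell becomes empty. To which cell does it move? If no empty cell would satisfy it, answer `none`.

Vacating (5,2). Empty cells in order:
  (1,3): 4/4 same-type → satisfied — stop here.

(1,3)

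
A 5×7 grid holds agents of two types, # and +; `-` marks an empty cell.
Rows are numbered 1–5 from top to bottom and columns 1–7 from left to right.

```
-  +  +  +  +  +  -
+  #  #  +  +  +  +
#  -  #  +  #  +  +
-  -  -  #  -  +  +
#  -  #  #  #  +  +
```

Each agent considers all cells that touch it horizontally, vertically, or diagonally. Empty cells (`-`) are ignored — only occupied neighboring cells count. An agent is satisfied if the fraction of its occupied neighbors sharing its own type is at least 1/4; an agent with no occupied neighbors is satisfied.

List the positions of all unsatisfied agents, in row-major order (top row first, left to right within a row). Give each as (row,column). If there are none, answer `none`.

Row 1: (1,2)+ 2/4 ✓ · (1,3)+ 3/5 ✓ · (1,4)+ 4/5 ✓ · (1,5)+ 5/5 ✓ · (1,6)+ 4/4 ✓
Row 2: (2,1)+ 1/3 ✓ · (2,2)# 3/6 ✓ · (2,3)# 2/7 ✓ · (2,4)+ 5/8 ✓ · (2,5)+ 7/8 ✓ · (2,6)+ 6/7 ✓ · (2,7)+ 4/4 ✓
Row 3: (3,1)# 1/2 ✓ · (3,3)# 3/5 ✓ · (3,4)+ 2/6 ✓ · (3,5)# 1/7 ✗ · (3,6)+ 6/7 ✓ · (3,7)+ 5/5 ✓
Row 4: (4,4)# 5/6 ✓ · (4,6)+ 5/7 ✓ · (4,7)+ 5/5 ✓
Row 5: (5,1)# 0/0 ✓ · (5,3)# 2/2 ✓ · (5,4)# 3/3 ✓ · (5,5)# 2/4 ✓ · (5,6)+ 3/4 ✓ · (5,7)+ 3/3 ✓

(3,5)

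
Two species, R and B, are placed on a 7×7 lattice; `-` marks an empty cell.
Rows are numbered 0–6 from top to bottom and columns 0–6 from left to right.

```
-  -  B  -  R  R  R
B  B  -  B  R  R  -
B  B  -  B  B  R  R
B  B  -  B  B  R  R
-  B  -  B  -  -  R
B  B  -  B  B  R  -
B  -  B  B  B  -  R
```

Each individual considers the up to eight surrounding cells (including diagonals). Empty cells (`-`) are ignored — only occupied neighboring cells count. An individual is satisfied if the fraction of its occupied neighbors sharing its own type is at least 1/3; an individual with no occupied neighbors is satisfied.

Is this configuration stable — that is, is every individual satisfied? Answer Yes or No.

Yes

(0,2)B 2/2 ok
(0,4)R 3/4 ok
(0,5)R 4/4 ok
(0,6)R 2/2 ok
(1,0)B 3/3 ok
(1,1)B 4/4 ok
(1,3)B 3/5 ok
(1,4)R 4/7 ok
(1,5)R 6/7 ok
(2,0)B 5/5 ok
(2,1)B 5/5 ok
(2,3)B 4/5 ok
(2,4)B 4/8 ok
(2,5)R 5/7 ok
(2,6)R 4/4 ok
(3,0)B 4/4 ok
(3,1)B 4/4 ok
(3,3)B 4/4 ok
(3,4)B 4/6 ok
(3,5)R 4/6 ok
(3,6)R 4/4 ok
(4,1)B 4/4 ok
(4,3)B 4/4 ok
(4,6)R 3/3 ok
(5,0)B 3/3 ok
(5,1)B 4/4 ok
(5,3)B 5/5 ok
(5,4)B 4/5 ok
(5,5)R 2/4 ok
(6,0)B 2/2 ok
(6,2)B 3/3 ok
(6,3)B 4/4 ok
(6,4)B 3/4 ok
(6,6)R 1/1 ok
All meet the threshold, so the configuration is stable.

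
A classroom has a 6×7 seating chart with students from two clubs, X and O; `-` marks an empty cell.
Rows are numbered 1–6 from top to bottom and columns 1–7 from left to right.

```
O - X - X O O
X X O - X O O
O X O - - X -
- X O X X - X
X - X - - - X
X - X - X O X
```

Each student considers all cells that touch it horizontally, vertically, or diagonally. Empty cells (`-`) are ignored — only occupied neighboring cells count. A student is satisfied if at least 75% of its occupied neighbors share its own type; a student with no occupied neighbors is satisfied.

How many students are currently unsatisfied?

20

(1,1)O 0/2 not
(1,3)X 1/2 not
(1,5)X 1/3 not
(1,6)O 3/5 not
(1,7)O 3/3 satisfied
(2,1)X 2/4 not
(2,2)X 3/7 not
(2,3)O 1/4 not
(2,5)X 2/4 not
(2,6)O 3/6 not
(2,7)O 3/4 satisfied
(3,1)O 0/4 not
(3,2)X 3/7 not
(3,3)O 2/6 not
(3,6)X 3/5 not
(4,2)X 3/6 not
(4,3)O 1/5 not
(4,4)X 2/4 not
(4,5)X 2/2 satisfied
(4,7)X 2/2 satisfied
(5,1)X 2/2 satisfied
(5,3)X 3/4 satisfied
(5,7)X 2/3 not
(6,1)X 1/1 satisfied
(6,3)X 1/1 satisfied
(6,5)X 0/1 not
(6,6)O 0/3 not
(6,7)X 1/2 not
Unsatisfied: (1,1), (1,3), (1,5), (1,6), (2,1), (2,2), (2,3), (2,5), (2,6), (3,1), (3,2), (3,3), (3,6), (4,2), (4,3), (4,4), (5,7), (6,5), (6,6), (6,7) — 20 in total.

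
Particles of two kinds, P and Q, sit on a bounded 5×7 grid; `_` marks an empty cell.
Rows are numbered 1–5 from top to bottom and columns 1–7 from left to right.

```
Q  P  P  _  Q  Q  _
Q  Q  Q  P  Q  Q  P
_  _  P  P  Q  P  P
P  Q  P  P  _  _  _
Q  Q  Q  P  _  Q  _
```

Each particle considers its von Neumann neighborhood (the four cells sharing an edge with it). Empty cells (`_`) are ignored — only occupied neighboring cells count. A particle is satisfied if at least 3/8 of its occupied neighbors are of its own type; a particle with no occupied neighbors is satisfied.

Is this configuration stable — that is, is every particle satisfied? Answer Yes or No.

No

(1,1)Q 1/2 satisfied
(1,2)P 1/3 not
(1,3)P 1/2 satisfied
(1,5)Q 2/2 satisfied
(1,6)Q 2/2 satisfied
(2,1)Q 2/2 satisfied
(2,2)Q 2/3 satisfied
(2,3)Q 1/4 not
(2,4)P 1/3 not
(2,5)Q 3/4 satisfied
(2,6)Q 2/4 satisfied
(2,7)P 1/2 satisfied
(3,3)P 2/3 satisfied
(3,4)P 3/4 satisfied
(3,5)Q 1/3 not
(3,6)P 1/3 not
(3,7)P 2/2 satisfied
(4,1)P 0/2 not
(4,2)Q 1/3 not
(4,3)P 2/4 satisfied
(4,4)P 3/3 satisfied
(5,1)Q 1/2 satisfied
(5,2)Q 3/3 satisfied
(5,3)Q 1/3 not
(5,4)P 1/2 satisfied
(5,6)Q 0/0 satisfied
For instance (1,2) has only 1/3 same-type neighbors, below 3/8.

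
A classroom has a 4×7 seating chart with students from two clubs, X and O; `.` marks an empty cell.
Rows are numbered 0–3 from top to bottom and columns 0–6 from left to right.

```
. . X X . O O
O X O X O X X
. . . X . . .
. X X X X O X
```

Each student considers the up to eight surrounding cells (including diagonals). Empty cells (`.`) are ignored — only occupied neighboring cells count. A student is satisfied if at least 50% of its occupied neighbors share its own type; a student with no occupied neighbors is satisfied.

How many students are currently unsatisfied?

(0,2)X 3/4 ✓
(0,3)X 2/4 ✓
(0,5)O 2/4 ✓
(0,6)O 1/3 ✗
(1,0)O 0/1 ✗
(1,1)X 1/3 ✗
(1,2)O 0/5 ✗
(1,3)X 3/5 ✓
(1,4)O 1/5 ✗
(1,5)X 1/4 ✗
(1,6)X 1/3 ✗
(2,3)X 4/6 ✓
(3,1)X 1/1 ✓
(3,2)X 3/3 ✓
(3,3)X 3/3 ✓
(3,4)X 2/3 ✓
(3,5)O 0/2 ✗
(3,6)X 0/1 ✗
Unsatisfied: (0,6), (1,0), (1,1), (1,2), (1,4), (1,5), (1,6), (3,5), (3,6) — 9 in total.

9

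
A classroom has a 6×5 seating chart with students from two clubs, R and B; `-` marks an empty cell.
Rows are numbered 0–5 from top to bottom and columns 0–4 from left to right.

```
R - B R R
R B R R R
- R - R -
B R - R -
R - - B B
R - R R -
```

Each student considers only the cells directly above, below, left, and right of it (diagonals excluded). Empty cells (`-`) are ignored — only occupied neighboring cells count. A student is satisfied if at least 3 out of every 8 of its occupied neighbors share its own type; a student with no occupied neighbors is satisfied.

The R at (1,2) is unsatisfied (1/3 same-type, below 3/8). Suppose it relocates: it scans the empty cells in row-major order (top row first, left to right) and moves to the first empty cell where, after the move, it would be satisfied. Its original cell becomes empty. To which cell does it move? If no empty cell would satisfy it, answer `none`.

(2,0)

Vacating (1,2). Empty cells in order:
  (0,1): 1/3 same-type → still unsatisfied.
  (2,0): 2/3 same-type → satisfied — stop here.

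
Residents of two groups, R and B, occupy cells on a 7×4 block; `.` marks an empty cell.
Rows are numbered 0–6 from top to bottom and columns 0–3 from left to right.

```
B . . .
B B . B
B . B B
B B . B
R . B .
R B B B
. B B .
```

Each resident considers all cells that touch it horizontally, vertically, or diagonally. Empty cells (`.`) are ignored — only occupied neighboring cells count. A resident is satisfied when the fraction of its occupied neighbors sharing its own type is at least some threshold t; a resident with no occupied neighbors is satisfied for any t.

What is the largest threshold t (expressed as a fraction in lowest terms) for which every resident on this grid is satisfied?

1/4

Row 0: (0,0)B 2/2
Row 1: (1,0)B 3/3 · (1,1)B 4/4 · (1,3)B 2/2
Row 2: (2,0)B 4/4 · (2,2)B 5/5 · (2,3)B 3/3
Row 3: (3,0)B 2/3 · (3,1)B 4/5 · (3,3)B 3/3
Row 4: (4,0)R 1/4 · (4,2)B 5/5
Row 5: (5,0)R 1/3 · (5,1)B 4/6 · (5,2)B 5/5 · (5,3)B 3/3
Row 6: (6,1)B 3/4 · (6,2)B 4/4
The smallest same-type fraction is 1/4 at (4,0), which reduces to 1/4. Any threshold above that leaves this resident unsatisfied.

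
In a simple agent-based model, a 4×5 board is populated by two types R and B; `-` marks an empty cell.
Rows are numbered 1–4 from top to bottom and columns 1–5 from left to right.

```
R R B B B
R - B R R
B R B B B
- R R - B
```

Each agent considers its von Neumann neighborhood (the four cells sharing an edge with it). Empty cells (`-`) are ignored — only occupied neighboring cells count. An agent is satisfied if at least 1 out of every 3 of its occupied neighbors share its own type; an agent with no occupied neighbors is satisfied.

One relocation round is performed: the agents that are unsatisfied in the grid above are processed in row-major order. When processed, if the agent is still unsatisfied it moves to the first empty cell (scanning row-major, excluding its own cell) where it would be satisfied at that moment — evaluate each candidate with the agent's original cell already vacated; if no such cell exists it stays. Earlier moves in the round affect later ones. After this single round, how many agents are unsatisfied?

1

Initially unsatisfied (in order): (2,4), (3,1).
  (2,4) → (2,2).
  (3,1) → (2,4).
Resulting grid:
R R B B B
R R B B R
- R B B B
- R R - B
Unsatisfied now: (2,5).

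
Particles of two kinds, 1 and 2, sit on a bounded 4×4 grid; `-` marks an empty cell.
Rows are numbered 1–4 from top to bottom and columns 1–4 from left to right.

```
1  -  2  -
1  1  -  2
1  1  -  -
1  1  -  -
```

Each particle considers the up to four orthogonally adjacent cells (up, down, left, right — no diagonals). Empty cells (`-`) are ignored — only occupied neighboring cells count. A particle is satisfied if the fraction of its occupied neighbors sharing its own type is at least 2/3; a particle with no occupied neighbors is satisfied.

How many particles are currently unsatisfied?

Row 1: (1,1)1 1/1 ✓ · (1,3)2 0/0 ✓
Row 2: (2,1)1 3/3 ✓ · (2,2)1 2/2 ✓ · (2,4)2 0/0 ✓
Row 3: (3,1)1 3/3 ✓ · (3,2)1 3/3 ✓
Row 4: (4,1)1 2/2 ✓ · (4,2)1 2/2 ✓
Every one meets the threshold.

0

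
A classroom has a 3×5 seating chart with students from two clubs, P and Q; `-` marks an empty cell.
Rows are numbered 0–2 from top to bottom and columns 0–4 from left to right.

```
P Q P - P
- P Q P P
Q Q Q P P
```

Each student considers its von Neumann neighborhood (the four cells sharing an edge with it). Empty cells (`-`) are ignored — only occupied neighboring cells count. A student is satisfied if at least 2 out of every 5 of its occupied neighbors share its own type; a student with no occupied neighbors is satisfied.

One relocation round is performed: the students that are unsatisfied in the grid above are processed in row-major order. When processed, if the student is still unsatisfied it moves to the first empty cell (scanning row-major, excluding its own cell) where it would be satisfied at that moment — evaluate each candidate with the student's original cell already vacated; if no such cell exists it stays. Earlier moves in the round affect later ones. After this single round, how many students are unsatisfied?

0

Initially unsatisfied (in order): (0,0), (0,1), (0,2), (1,1), (1,2).
  (0,0) → (0,3).
  (0,1) → (0,0).
  (0,2): now satisfied by earlier moves; stays.
  (1,1) → (0,1).
  (1,2) → (1,0).
Resulting grid:
Q P P P P
Q - - P P
Q Q Q P P
All satisfied now.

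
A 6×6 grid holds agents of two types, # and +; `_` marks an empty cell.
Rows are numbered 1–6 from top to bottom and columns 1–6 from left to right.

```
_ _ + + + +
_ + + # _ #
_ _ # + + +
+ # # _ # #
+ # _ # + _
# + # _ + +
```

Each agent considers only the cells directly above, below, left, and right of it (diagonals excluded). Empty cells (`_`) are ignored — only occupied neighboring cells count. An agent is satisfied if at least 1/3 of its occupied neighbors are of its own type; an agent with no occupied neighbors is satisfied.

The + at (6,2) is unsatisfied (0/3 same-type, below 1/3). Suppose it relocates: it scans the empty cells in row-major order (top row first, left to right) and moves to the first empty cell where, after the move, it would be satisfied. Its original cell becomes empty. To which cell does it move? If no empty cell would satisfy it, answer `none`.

(1,1)

Vacating (6,2). Empty cells in order:
  (1,1): 0/0 same-type → satisfied — stop here.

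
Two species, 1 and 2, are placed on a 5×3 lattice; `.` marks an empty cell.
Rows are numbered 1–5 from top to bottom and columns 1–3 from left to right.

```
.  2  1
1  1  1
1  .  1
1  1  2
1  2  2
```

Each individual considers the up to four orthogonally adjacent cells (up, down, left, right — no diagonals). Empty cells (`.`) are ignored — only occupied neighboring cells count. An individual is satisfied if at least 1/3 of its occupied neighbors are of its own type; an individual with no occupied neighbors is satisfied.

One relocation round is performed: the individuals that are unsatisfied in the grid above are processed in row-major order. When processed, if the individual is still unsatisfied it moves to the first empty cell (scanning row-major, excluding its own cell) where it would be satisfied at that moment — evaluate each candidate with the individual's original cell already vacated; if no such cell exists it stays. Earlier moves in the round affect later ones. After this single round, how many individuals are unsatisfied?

Initially unsatisfied (in order): (1,2).
  (1,2): no empty cell satisfies it; stays.
Resulting grid:
. 2 1
1 1 1
1 . 1
1 1 2
1 2 2
Unsatisfied now: (1,2).

1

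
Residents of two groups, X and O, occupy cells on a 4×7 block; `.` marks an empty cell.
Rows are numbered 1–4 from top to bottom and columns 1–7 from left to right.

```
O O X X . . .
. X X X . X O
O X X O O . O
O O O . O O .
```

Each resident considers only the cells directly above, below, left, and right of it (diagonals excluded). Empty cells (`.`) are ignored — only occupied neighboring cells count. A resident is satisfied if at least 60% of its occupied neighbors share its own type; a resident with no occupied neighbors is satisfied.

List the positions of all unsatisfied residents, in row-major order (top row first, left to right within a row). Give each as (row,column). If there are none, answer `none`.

(1,2), (2,6), (2,7), (3,1), (3,2), (3,3), (3,4), (4,3)

Row 1: (1,1)O 1/1 ✓ · (1,2)O 1/3 ✗ · (1,3)X 2/3 ✓ · (1,4)X 2/2 ✓
Row 2: (2,2)X 2/3 ✓ · (2,3)X 4/4 ✓ · (2,4)X 2/3 ✓ · (2,6)X 0/1 ✗ · (2,7)O 1/2 ✗
Row 3: (3,1)O 1/2 ✗ · (3,2)X 2/4 ✗ · (3,3)X 2/4 ✗ · (3,4)O 1/3 ✗ · (3,5)O 2/2 ✓ · (3,7)O 1/1 ✓
Row 4: (4,1)O 2/2 ✓ · (4,2)O 2/3 ✓ · (4,3)O 1/2 ✗ · (4,5)O 2/2 ✓ · (4,6)O 1/1 ✓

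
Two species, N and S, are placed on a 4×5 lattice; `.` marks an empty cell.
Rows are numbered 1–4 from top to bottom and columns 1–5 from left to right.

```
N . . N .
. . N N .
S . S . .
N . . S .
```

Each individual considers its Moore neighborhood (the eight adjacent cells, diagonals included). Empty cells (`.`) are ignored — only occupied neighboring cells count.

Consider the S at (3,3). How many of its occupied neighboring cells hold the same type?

1

Occupied neighbors of (3,3): (2,3)=N, (2,4)=N, (4,4)=S.
Same type (S): 1 of 3.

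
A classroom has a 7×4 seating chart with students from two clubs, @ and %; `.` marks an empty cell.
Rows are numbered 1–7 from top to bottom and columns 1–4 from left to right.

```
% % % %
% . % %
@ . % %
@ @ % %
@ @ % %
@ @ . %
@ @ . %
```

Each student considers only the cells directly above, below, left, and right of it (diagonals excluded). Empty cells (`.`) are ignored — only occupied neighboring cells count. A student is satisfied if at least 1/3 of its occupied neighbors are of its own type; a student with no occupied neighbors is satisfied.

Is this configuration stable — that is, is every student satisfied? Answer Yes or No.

Yes

(1,1)% 2/2 ok
(1,2)% 2/2 ok
(1,3)% 3/3 ok
(1,4)% 2/2 ok
(2,1)% 1/2 ok
(2,3)% 3/3 ok
(2,4)% 3/3 ok
(3,1)@ 1/2 ok
(3,3)% 3/3 ok
(3,4)% 3/3 ok
(4,1)@ 3/3 ok
(4,2)@ 2/3 ok
(4,3)% 3/4 ok
(4,4)% 3/3 ok
(5,1)@ 3/3 ok
(5,2)@ 3/4 ok
(5,3)% 2/3 ok
(5,4)% 3/3 ok
(6,1)@ 3/3 ok
(6,2)@ 3/3 ok
(6,4)% 2/2 ok
(7,1)@ 2/2 ok
(7,2)@ 2/2 ok
(7,4)% 1/1 ok
All meet the threshold, so the configuration is stable.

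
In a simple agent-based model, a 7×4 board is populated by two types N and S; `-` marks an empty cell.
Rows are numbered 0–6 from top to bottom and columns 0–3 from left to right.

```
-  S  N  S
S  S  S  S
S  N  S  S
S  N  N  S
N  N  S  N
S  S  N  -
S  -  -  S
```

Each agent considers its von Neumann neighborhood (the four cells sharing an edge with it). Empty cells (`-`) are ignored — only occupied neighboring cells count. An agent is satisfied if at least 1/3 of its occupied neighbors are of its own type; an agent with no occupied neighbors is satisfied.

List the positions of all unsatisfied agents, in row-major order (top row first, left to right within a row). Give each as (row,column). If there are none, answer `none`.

(0,2), (2,1), (3,2), (4,2), (4,3), (5,2)

(0,1)S 1/2 ✓
(0,2)N 0/3 ✗
(0,3)S 1/2 ✓
(1,0)S 2/2 ✓
(1,1)S 3/4 ✓
(1,2)S 3/4 ✓
(1,3)S 3/3 ✓
(2,0)S 2/3 ✓
(2,1)N 1/4 ✗
(2,2)S 2/4 ✓
(2,3)S 3/3 ✓
(3,0)S 1/3 ✓
(3,1)N 3/4 ✓
(3,2)N 1/4 ✗
(3,3)S 1/3 ✓
(4,0)N 1/3 ✓
(4,1)N 2/4 ✓
(4,2)S 0/4 ✗
(4,3)N 0/2 ✗
(5,0)S 2/3 ✓
(5,1)S 1/3 ✓
(5,2)N 0/2 ✗
(6,0)S 1/1 ✓
(6,3)S 0/0 ✓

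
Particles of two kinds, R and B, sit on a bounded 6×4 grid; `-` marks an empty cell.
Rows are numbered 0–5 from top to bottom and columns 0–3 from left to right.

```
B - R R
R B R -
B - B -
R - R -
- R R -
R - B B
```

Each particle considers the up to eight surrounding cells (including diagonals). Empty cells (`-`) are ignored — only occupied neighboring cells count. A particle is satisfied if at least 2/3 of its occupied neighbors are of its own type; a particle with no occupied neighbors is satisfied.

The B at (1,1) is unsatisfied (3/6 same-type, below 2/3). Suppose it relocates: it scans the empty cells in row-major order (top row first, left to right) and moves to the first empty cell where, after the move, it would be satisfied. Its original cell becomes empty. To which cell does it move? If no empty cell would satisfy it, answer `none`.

none

Vacating (1,1). Empty cells in order:
  (0,1): 1/4 same-type → still unsatisfied.
  (1,3): 1/4 same-type → still unsatisfied.
  (2,1): 2/6 same-type → still unsatisfied.
  (2,3): 1/3 same-type → still unsatisfied.
  (3,1): 2/6 same-type → still unsatisfied.
  (3,3): 1/3 same-type → still unsatisfied.
  (4,0): 0/3 same-type → still unsatisfied.
  (4,3): 2/4 same-type → still unsatisfied.
  (5,1): 1/4 same-type → still unsatisfied.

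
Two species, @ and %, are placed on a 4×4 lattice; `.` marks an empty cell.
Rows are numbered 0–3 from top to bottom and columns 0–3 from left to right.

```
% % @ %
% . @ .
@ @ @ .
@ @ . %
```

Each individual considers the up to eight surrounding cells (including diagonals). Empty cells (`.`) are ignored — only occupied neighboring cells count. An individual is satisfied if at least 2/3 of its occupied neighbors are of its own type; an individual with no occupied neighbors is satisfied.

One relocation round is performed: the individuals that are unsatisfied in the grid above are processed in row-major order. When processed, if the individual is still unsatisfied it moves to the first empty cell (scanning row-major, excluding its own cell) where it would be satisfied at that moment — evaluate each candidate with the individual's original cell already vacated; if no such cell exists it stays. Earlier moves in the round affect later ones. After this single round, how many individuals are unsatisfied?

3

Initially unsatisfied (in order): (0,1), (0,2), (0,3), (1,0), (1,2), (3,3).
  (0,1): no empty cell satisfies it; stays.
  (0,2) → (1,3).
  (0,3): no empty cell satisfies it; stays.
  (1,0): no empty cell satisfies it; stays.
  (1,2) → (2,3).
  (3,3) → (0,2).
Resulting grid:
% % % %
% . . @
@ @ @ @
@ @ . .
Unsatisfied now: (0,3), (1,0), (1,3).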